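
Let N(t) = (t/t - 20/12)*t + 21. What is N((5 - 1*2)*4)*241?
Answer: 3133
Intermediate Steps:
N(t) = 21 - 2*t/3 (N(t) = (1 - 20*1/12)*t + 21 = (1 - 5/3)*t + 21 = -2*t/3 + 21 = 21 - 2*t/3)
N((5 - 1*2)*4)*241 = (21 - 2*(5 - 1*2)*4/3)*241 = (21 - 2*(5 - 2)*4/3)*241 = (21 - 2*4)*241 = (21 - ⅔*12)*241 = (21 - 8)*241 = 13*241 = 3133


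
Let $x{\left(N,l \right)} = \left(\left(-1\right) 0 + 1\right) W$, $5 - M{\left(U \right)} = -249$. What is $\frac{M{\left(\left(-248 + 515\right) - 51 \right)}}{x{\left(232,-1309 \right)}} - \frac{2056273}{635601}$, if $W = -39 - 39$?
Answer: $- \frac{53638658}{8262813} \approx -6.4916$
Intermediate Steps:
$M{\left(U \right)} = 254$ ($M{\left(U \right)} = 5 - -249 = 5 + 249 = 254$)
$W = -78$
$x{\left(N,l \right)} = -78$ ($x{\left(N,l \right)} = \left(\left(-1\right) 0 + 1\right) \left(-78\right) = \left(0 + 1\right) \left(-78\right) = 1 \left(-78\right) = -78$)
$\frac{M{\left(\left(-248 + 515\right) - 51 \right)}}{x{\left(232,-1309 \right)}} - \frac{2056273}{635601} = \frac{254}{-78} - \frac{2056273}{635601} = 254 \left(- \frac{1}{78}\right) - \frac{2056273}{635601} = - \frac{127}{39} - \frac{2056273}{635601} = - \frac{53638658}{8262813}$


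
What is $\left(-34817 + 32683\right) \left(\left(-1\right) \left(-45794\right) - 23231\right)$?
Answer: $-48149442$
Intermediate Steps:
$\left(-34817 + 32683\right) \left(\left(-1\right) \left(-45794\right) - 23231\right) = - 2134 \left(45794 - 23231\right) = \left(-2134\right) 22563 = -48149442$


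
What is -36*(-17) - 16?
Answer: 596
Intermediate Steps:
-36*(-17) - 16 = 612 - 16 = 596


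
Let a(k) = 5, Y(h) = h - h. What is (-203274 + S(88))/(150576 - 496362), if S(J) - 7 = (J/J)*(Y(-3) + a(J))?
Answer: 33877/57631 ≈ 0.58783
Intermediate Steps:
Y(h) = 0
S(J) = 12 (S(J) = 7 + (J/J)*(0 + 5) = 7 + 1*5 = 7 + 5 = 12)
(-203274 + S(88))/(150576 - 496362) = (-203274 + 12)/(150576 - 496362) = -203262/(-345786) = -203262*(-1/345786) = 33877/57631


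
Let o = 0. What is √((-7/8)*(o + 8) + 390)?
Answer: √383 ≈ 19.570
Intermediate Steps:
√((-7/8)*(o + 8) + 390) = √((-7/8)*(0 + 8) + 390) = √(-7*⅛*8 + 390) = √(-7/8*8 + 390) = √(-7 + 390) = √383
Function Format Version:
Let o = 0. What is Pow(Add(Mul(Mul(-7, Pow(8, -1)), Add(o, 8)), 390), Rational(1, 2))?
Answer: Pow(383, Rational(1, 2)) ≈ 19.570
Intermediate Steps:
Pow(Add(Mul(Mul(-7, Pow(8, -1)), Add(o, 8)), 390), Rational(1, 2)) = Pow(Add(Mul(Mul(-7, Pow(8, -1)), Add(0, 8)), 390), Rational(1, 2)) = Pow(Add(Mul(Mul(-7, Rational(1, 8)), 8), 390), Rational(1, 2)) = Pow(Add(Mul(Rational(-7, 8), 8), 390), Rational(1, 2)) = Pow(Add(-7, 390), Rational(1, 2)) = Pow(383, Rational(1, 2))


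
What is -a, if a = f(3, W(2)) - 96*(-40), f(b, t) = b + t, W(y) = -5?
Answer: -3838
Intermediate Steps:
a = 3838 (a = (3 - 5) - 96*(-40) = -2 + 3840 = 3838)
-a = -1*3838 = -3838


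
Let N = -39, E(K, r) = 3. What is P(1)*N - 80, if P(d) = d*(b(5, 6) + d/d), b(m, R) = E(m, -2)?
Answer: -236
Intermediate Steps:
b(m, R) = 3
P(d) = 4*d (P(d) = d*(3 + d/d) = d*(3 + 1) = d*4 = 4*d)
P(1)*N - 80 = (4*1)*(-39) - 80 = 4*(-39) - 80 = -156 - 80 = -236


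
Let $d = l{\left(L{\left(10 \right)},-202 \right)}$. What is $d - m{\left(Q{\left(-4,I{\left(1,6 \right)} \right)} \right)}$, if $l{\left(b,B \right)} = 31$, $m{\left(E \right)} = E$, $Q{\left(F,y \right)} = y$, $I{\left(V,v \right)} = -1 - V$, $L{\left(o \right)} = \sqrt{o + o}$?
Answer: $33$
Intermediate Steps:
$L{\left(o \right)} = \sqrt{2} \sqrt{o}$ ($L{\left(o \right)} = \sqrt{2 o} = \sqrt{2} \sqrt{o}$)
$d = 31$
$d - m{\left(Q{\left(-4,I{\left(1,6 \right)} \right)} \right)} = 31 - \left(-1 - 1\right) = 31 - -2 = 31 + 2 = 33$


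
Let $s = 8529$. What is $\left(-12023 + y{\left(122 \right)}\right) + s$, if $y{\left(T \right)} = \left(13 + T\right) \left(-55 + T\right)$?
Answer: $5551$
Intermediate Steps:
$y{\left(T \right)} = \left(-55 + T\right) \left(13 + T\right)$
$\left(-12023 + y{\left(122 \right)}\right) + s = \left(-12023 - \left(5839 - 14884\right)\right) + 8529 = \left(-12023 - -9045\right) + 8529 = \left(-12023 + 9045\right) + 8529 = -2978 + 8529 = 5551$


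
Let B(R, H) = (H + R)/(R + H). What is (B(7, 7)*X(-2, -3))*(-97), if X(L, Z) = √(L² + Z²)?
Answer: -97*√13 ≈ -349.74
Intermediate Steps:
B(R, H) = 1 (B(R, H) = (H + R)/(H + R) = 1)
(B(7, 7)*X(-2, -3))*(-97) = (1*√((-2)² + (-3)²))*(-97) = (1*√(4 + 9))*(-97) = (1*√13)*(-97) = √13*(-97) = -97*√13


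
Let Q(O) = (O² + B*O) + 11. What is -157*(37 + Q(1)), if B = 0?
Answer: -7693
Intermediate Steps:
Q(O) = 11 + O² (Q(O) = (O² + 0*O) + 11 = (O² + 0) + 11 = O² + 11 = 11 + O²)
-157*(37 + Q(1)) = -157*(37 + (11 + 1²)) = -157*(37 + (11 + 1)) = -157*(37 + 12) = -157*49 = -7693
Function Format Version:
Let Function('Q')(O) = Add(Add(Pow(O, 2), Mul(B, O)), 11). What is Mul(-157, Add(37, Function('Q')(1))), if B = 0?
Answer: -7693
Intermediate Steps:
Function('Q')(O) = Add(11, Pow(O, 2)) (Function('Q')(O) = Add(Add(Pow(O, 2), Mul(0, O)), 11) = Add(Add(Pow(O, 2), 0), 11) = Add(Pow(O, 2), 11) = Add(11, Pow(O, 2)))
Mul(-157, Add(37, Function('Q')(1))) = Mul(-157, Add(37, Add(11, Pow(1, 2)))) = Mul(-157, Add(37, Add(11, 1))) = Mul(-157, Add(37, 12)) = Mul(-157, 49) = -7693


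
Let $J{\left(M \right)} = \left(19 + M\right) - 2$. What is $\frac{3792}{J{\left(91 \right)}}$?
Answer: $\frac{316}{9} \approx 35.111$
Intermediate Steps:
$J{\left(M \right)} = 17 + M$
$\frac{3792}{J{\left(91 \right)}} = \frac{3792}{17 + 91} = \frac{3792}{108} = 3792 \cdot \frac{1}{108} = \frac{316}{9}$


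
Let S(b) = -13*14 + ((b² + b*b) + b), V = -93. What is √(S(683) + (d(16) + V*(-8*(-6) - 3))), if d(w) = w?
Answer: √929310 ≈ 964.01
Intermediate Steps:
S(b) = -182 + b + 2*b² (S(b) = -182 + ((b² + b²) + b) = -182 + (2*b² + b) = -182 + (b + 2*b²) = -182 + b + 2*b²)
√(S(683) + (d(16) + V*(-8*(-6) - 3))) = √((-182 + 683 + 2*683²) + (16 - 93*(-8*(-6) - 3))) = √((-182 + 683 + 2*466489) + (16 - 93*(48 - 3))) = √((-182 + 683 + 932978) + (16 - 93*45)) = √(933479 + (16 - 4185)) = √(933479 - 4169) = √929310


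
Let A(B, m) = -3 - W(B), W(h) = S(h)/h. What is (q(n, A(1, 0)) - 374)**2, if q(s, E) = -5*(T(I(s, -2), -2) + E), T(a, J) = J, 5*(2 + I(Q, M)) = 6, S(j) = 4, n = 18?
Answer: 108241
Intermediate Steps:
W(h) = 4/h
I(Q, M) = -4/5 (I(Q, M) = -2 + (1/5)*6 = -2 + 6/5 = -4/5)
A(B, m) = -3 - 4/B
q(s, E) = 10 - 5*E (q(s, E) = -5*(-2 + E) = 10 - 5*E)
(q(n, A(1, 0)) - 374)**2 = ((10 - 5*(-3 - 4/1)) - 374)**2 = ((10 - 5*(-3 - 4*1)) - 374)**2 = ((10 - 5*(-3 - 4)) - 374)**2 = ((10 - 5*(-7)) - 374)**2 = ((10 + 35) - 374)**2 = (45 - 374)**2 = (-329)**2 = 108241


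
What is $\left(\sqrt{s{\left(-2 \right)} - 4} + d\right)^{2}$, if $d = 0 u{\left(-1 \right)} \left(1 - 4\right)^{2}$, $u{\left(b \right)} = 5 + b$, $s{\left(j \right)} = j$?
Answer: $-6$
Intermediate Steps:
$d = 0$ ($d = 0 \left(5 - 1\right) \left(1 - 4\right)^{2} = 0 \cdot 4 \left(-3\right)^{2} = 0 \cdot 9 = 0$)
$\left(\sqrt{s{\left(-2 \right)} - 4} + d\right)^{2} = \left(\sqrt{-2 - 4} + 0\right)^{2} = \left(\sqrt{-6} + 0\right)^{2} = \left(i \sqrt{6} + 0\right)^{2} = \left(i \sqrt{6}\right)^{2} = -6$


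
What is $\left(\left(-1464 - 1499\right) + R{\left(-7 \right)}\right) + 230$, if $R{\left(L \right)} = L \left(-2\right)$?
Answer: $-2719$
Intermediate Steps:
$R{\left(L \right)} = - 2 L$
$\left(\left(-1464 - 1499\right) + R{\left(-7 \right)}\right) + 230 = \left(\left(-1464 - 1499\right) - -14\right) + 230 = \left(-2963 + 14\right) + 230 = -2949 + 230 = -2719$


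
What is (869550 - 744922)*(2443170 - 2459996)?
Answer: -2096990728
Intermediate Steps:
(869550 - 744922)*(2443170 - 2459996) = 124628*(-16826) = -2096990728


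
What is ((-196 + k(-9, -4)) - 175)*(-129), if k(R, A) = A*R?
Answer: 43215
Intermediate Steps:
((-196 + k(-9, -4)) - 175)*(-129) = ((-196 - 4*(-9)) - 175)*(-129) = ((-196 + 36) - 175)*(-129) = (-160 - 175)*(-129) = -335*(-129) = 43215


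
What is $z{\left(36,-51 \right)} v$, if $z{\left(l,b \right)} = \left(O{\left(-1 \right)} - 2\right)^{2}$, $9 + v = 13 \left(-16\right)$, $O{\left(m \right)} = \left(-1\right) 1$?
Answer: $-1953$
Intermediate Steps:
$O{\left(m \right)} = -1$
$v = -217$ ($v = -9 + 13 \left(-16\right) = -9 - 208 = -217$)
$z{\left(l,b \right)} = 9$ ($z{\left(l,b \right)} = \left(-1 - 2\right)^{2} = \left(-3\right)^{2} = 9$)
$z{\left(36,-51 \right)} v = 9 \left(-217\right) = -1953$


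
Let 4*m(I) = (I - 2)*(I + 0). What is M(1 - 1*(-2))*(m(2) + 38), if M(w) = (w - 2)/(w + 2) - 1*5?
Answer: -912/5 ≈ -182.40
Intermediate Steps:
m(I) = I*(-2 + I)/4 (m(I) = ((I - 2)*(I + 0))/4 = ((-2 + I)*I)/4 = (I*(-2 + I))/4 = I*(-2 + I)/4)
M(w) = -5 + (-2 + w)/(2 + w) (M(w) = (-2 + w)/(2 + w) - 5 = -5 + (-2 + w)/(2 + w))
M(1 - 1*(-2))*(m(2) + 38) = (4*(-3 - (1 - 1*(-2)))/(2 + (1 - 1*(-2))))*((¼)*2*(-2 + 2) + 38) = (4*(-3 - (1 + 2))/(2 + (1 + 2)))*((¼)*2*0 + 38) = (4*(-3 - 1*3)/(2 + 3))*(0 + 38) = (4*(-3 - 3)/5)*38 = (4*(⅕)*(-6))*38 = -24/5*38 = -912/5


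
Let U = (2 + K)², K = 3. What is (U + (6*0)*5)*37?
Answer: 925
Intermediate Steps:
U = 25 (U = (2 + 3)² = 5² = 25)
(U + (6*0)*5)*37 = (25 + (6*0)*5)*37 = (25 + 0*5)*37 = (25 + 0)*37 = 25*37 = 925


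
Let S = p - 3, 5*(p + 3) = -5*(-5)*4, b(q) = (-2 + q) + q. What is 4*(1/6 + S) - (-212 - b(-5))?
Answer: 770/3 ≈ 256.67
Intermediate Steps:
b(q) = -2 + 2*q
p = 17 (p = -3 + (-5*(-5)*4)/5 = -3 + (25*4)/5 = -3 + (⅕)*100 = -3 + 20 = 17)
S = 14 (S = 17 - 3 = 14)
4*(1/6 + S) - (-212 - b(-5)) = 4*(1/6 + 14) - (-212 - (-2 + 2*(-5))) = 4*(⅙ + 14) - (-212 - (-2 - 10)) = 4*(85/6) - (-212 - 1*(-12)) = 170/3 - (-212 + 12) = 170/3 - 1*(-200) = 170/3 + 200 = 770/3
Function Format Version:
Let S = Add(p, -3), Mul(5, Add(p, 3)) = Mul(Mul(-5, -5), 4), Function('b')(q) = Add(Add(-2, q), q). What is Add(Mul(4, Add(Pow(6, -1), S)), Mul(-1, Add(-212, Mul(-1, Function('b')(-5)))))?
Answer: Rational(770, 3) ≈ 256.67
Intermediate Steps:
Function('b')(q) = Add(-2, Mul(2, q))
p = 17 (p = Add(-3, Mul(Rational(1, 5), Mul(Mul(-5, -5), 4))) = Add(-3, Mul(Rational(1, 5), Mul(25, 4))) = Add(-3, Mul(Rational(1, 5), 100)) = Add(-3, 20) = 17)
S = 14 (S = Add(17, -3) = 14)
Add(Mul(4, Add(Pow(6, -1), S)), Mul(-1, Add(-212, Mul(-1, Function('b')(-5))))) = Add(Mul(4, Add(Pow(6, -1), 14)), Mul(-1, Add(-212, Mul(-1, Add(-2, Mul(2, -5)))))) = Add(Mul(4, Add(Rational(1, 6), 14)), Mul(-1, Add(-212, Mul(-1, Add(-2, -10))))) = Add(Mul(4, Rational(85, 6)), Mul(-1, Add(-212, Mul(-1, -12)))) = Add(Rational(170, 3), Mul(-1, Add(-212, 12))) = Add(Rational(170, 3), Mul(-1, -200)) = Add(Rational(170, 3), 200) = Rational(770, 3)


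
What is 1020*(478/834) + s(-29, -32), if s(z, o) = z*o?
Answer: 210252/139 ≈ 1512.6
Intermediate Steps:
s(z, o) = o*z
1020*(478/834) + s(-29, -32) = 1020*(478/834) - 32*(-29) = 1020*(478*(1/834)) + 928 = 1020*(239/417) + 928 = 81260/139 + 928 = 210252/139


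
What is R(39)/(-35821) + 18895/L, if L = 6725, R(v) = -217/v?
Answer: 5279626666/1878990555 ≈ 2.8098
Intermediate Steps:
R(39)/(-35821) + 18895/L = -217/39/(-35821) + 18895/6725 = -217*1/39*(-1/35821) + 18895*(1/6725) = -217/39*(-1/35821) + 3779/1345 = 217/1397019 + 3779/1345 = 5279626666/1878990555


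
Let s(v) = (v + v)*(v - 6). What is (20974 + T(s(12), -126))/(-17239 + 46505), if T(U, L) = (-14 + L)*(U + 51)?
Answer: -3163/14633 ≈ -0.21616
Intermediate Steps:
s(v) = 2*v*(-6 + v) (s(v) = (2*v)*(-6 + v) = 2*v*(-6 + v))
T(U, L) = (-14 + L)*(51 + U)
(20974 + T(s(12), -126))/(-17239 + 46505) = (20974 + (-714 - 28*12*(-6 + 12) + 51*(-126) - 252*12*(-6 + 12)))/(-17239 + 46505) = (20974 + (-714 - 28*12*6 - 6426 - 252*12*6))/29266 = (20974 + (-714 - 14*144 - 6426 - 126*144))*(1/29266) = (20974 + (-714 - 2016 - 6426 - 18144))*(1/29266) = (20974 - 27300)*(1/29266) = -6326*1/29266 = -3163/14633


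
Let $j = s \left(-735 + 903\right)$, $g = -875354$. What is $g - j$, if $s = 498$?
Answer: $-959018$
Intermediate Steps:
$j = 83664$ ($j = 498 \left(-735 + 903\right) = 498 \cdot 168 = 83664$)
$g - j = -875354 - 83664 = -959018$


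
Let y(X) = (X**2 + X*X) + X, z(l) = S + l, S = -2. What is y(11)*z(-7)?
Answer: -2277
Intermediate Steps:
z(l) = -2 + l
y(X) = X + 2*X**2 (y(X) = (X**2 + X**2) + X = 2*X**2 + X = X + 2*X**2)
y(11)*z(-7) = (11*(1 + 2*11))*(-2 - 7) = (11*(1 + 22))*(-9) = (11*23)*(-9) = 253*(-9) = -2277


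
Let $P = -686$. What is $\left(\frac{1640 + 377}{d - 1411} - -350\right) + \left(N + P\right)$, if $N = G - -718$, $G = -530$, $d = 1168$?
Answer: $- \frac{37981}{243} \approx -156.3$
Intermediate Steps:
$N = 188$ ($N = -530 - -718 = -530 + 718 = 188$)
$\left(\frac{1640 + 377}{d - 1411} - -350\right) + \left(N + P\right) = \left(\frac{1640 + 377}{1168 - 1411} - -350\right) + \left(188 - 686\right) = \left(\frac{2017}{-243} + \left(-1147 + 1497\right)\right) - 498 = \left(2017 \left(- \frac{1}{243}\right) + 350\right) - 498 = \left(- \frac{2017}{243} + 350\right) - 498 = \frac{83033}{243} - 498 = - \frac{37981}{243}$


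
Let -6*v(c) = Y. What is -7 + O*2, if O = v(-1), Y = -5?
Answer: -16/3 ≈ -5.3333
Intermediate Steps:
v(c) = 5/6 (v(c) = -1/6*(-5) = 5/6)
O = 5/6 ≈ 0.83333
-7 + O*2 = -7 + (5/6)*2 = -7 + 5/3 = -16/3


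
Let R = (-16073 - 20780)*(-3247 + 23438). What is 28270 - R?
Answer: 744127193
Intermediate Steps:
R = -744098923 (R = -36853*20191 = -744098923)
28270 - R = 28270 - 1*(-744098923) = 28270 + 744098923 = 744127193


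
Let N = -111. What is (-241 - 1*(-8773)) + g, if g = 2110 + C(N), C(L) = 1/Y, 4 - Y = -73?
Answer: 819435/77 ≈ 10642.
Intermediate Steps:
Y = 77 (Y = 4 - 1*(-73) = 4 + 73 = 77)
C(L) = 1/77
g = 162471/77 (g = 2110 + 1/77 = 162471/77 ≈ 2110.0)
(-241 - 1*(-8773)) + g = (-241 - 1*(-8773)) + 162471/77 = (-241 + 8773) + 162471/77 = 8532 + 162471/77 = 819435/77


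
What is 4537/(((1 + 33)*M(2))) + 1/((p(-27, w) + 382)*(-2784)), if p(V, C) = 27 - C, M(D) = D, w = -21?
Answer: 1357833343/20351040 ≈ 66.721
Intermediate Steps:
4537/(((1 + 33)*M(2))) + 1/((p(-27, w) + 382)*(-2784)) = 4537/(((1 + 33)*2)) + 1/(((27 - 1*(-21)) + 382)*(-2784)) = 4537/((34*2)) - 1/2784/((27 + 21) + 382) = 4537/68 - 1/2784/(48 + 382) = 4537*(1/68) - 1/2784/430 = 4537/68 + (1/430)*(-1/2784) = 4537/68 - 1/1197120 = 1357833343/20351040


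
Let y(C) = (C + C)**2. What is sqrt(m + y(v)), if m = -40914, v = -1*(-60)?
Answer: 3*I*sqrt(2946) ≈ 162.83*I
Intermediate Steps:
v = 60
y(C) = 4*C**2 (y(C) = (2*C)**2 = 4*C**2)
sqrt(m + y(v)) = sqrt(-40914 + 4*60**2) = sqrt(-40914 + 4*3600) = sqrt(-40914 + 14400) = sqrt(-26514) = 3*I*sqrt(2946)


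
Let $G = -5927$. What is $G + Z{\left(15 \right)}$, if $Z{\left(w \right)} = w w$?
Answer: $-5702$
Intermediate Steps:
$Z{\left(w \right)} = w^{2}$
$G + Z{\left(15 \right)} = -5927 + 15^{2} = -5927 + 225 = -5702$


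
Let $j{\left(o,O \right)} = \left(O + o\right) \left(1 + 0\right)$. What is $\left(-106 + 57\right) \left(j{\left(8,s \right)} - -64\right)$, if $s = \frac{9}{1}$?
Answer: $-3969$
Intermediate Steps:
$s = 9$ ($s = 9 \cdot 1 = 9$)
$j{\left(o,O \right)} = O + o$ ($j{\left(o,O \right)} = \left(O + o\right) 1 = O + o$)
$\left(-106 + 57\right) \left(j{\left(8,s \right)} - -64\right) = \left(-106 + 57\right) \left(\left(9 + 8\right) - -64\right) = - 49 \left(17 + 64\right) = \left(-49\right) 81 = -3969$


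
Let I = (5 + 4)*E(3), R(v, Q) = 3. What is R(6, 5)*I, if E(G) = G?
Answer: 81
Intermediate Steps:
I = 27 (I = (5 + 4)*3 = 9*3 = 27)
R(6, 5)*I = 3*27 = 81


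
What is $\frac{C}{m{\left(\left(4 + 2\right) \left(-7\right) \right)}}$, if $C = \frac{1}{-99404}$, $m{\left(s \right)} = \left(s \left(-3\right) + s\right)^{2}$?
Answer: $- \frac{1}{701394624} \approx -1.4257 \cdot 10^{-9}$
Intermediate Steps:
$m{\left(s \right)} = 4 s^{2}$ ($m{\left(s \right)} = \left(- 3 s + s\right)^{2} = \left(- 2 s\right)^{2} = 4 s^{2}$)
$C = - \frac{1}{99404} \approx -1.006 \cdot 10^{-5}$
$\frac{C}{m{\left(\left(4 + 2\right) \left(-7\right) \right)}} = - \frac{1}{99404 \cdot 4 \left(\left(4 + 2\right) \left(-7\right)\right)^{2}} = - \frac{1}{99404 \cdot 4 \left(6 \left(-7\right)\right)^{2}} = - \frac{1}{99404 \cdot 4 \left(-42\right)^{2}} = - \frac{1}{99404 \cdot 4 \cdot 1764} = - \frac{1}{99404 \cdot 7056} = \left(- \frac{1}{99404}\right) \frac{1}{7056} = - \frac{1}{701394624}$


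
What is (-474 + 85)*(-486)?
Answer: 189054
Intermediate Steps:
(-474 + 85)*(-486) = -389*(-486) = 189054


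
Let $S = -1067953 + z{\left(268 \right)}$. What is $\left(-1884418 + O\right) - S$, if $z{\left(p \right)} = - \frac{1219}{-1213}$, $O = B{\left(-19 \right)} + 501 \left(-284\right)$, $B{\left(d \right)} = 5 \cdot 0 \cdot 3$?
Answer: $- \frac{1162963756}{1213} \approx -9.5875 \cdot 10^{5}$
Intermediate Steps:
$B{\left(d \right)} = 0$ ($B{\left(d \right)} = 0 \cdot 3 = 0$)
$O = -142284$ ($O = 0 + 501 \left(-284\right) = 0 - 142284 = -142284$)
$z{\left(p \right)} = \frac{1219}{1213}$ ($z{\left(p \right)} = \left(-1219\right) \left(- \frac{1}{1213}\right) = \frac{1219}{1213}$)
$S = - \frac{1295425770}{1213}$ ($S = -1067953 + \frac{1219}{1213} = - \frac{1295425770}{1213} \approx -1.068 \cdot 10^{6}$)
$\left(-1884418 + O\right) - S = \left(-1884418 - 142284\right) - - \frac{1295425770}{1213} = -2026702 + \frac{1295425770}{1213} = - \frac{1162963756}{1213}$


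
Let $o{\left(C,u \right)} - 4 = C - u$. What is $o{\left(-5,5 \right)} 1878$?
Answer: $-11268$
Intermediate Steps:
$o{\left(C,u \right)} = 4 + C - u$ ($o{\left(C,u \right)} = 4 + \left(C - u\right) = 4 + C - u$)
$o{\left(-5,5 \right)} 1878 = \left(4 - 5 - 5\right) 1878 = \left(-6\right) 1878 = -11268$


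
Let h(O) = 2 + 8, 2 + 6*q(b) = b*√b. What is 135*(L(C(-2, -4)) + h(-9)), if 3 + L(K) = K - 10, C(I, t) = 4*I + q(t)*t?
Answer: -1305 + 720*I ≈ -1305.0 + 720.0*I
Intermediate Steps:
q(b) = -⅓ + b^(3/2)/6 (q(b) = -⅓ + (b*√b)/6 = -⅓ + b^(3/2)/6)
h(O) = 10
C(I, t) = 4*I + t*(-⅓ + t^(3/2)/6) (C(I, t) = 4*I + (-⅓ + t^(3/2)/6)*t = 4*I + t*(-⅓ + t^(3/2)/6))
L(K) = -13 + K (L(K) = -3 + (K - 10) = -3 + (-10 + K) = -13 + K)
135*(L(C(-2, -4)) + h(-9)) = 135*((-13 + (4*(-2) + (⅙)*(-4)*(-2 + (-4)^(3/2)))) + 10) = 135*((-13 + (-8 + (⅙)*(-4)*(-2 - 8*I))) + 10) = 135*((-13 + (-8 + (4/3 + 16*I/3))) + 10) = 135*((-13 + (-20/3 + 16*I/3)) + 10) = 135*((-59/3 + 16*I/3) + 10) = 135*(-29/3 + 16*I/3) = -1305 + 720*I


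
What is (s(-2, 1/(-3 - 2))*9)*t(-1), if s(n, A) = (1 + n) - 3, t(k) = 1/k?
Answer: 36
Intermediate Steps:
s(n, A) = -2 + n
(s(-2, 1/(-3 - 2))*9)*t(-1) = ((-2 - 2)*9)/(-1) = -4*9*(-1) = -36*(-1) = 36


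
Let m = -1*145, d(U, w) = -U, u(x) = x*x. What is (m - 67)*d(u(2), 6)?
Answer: 848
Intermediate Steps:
u(x) = x**2
m = -145
(m - 67)*d(u(2), 6) = (-145 - 67)*(-1*2**2) = -(-212)*4 = -212*(-4) = 848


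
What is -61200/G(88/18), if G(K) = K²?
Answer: -309825/121 ≈ -2560.5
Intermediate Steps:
-61200/G(88/18) = -61200/((88/18)²) = -61200/((88*(1/18))²) = -61200/((44/9)²) = -61200/1936/81 = -61200*81/1936 = -309825/121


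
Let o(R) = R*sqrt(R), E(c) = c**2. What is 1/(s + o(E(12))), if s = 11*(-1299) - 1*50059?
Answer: -1/62620 ≈ -1.5969e-5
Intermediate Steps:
o(R) = R**(3/2)
s = -64348 (s = -14289 - 50059 = -64348)
1/(s + o(E(12))) = 1/(-64348 + (12**2)**(3/2)) = 1/(-64348 + 144**(3/2)) = 1/(-64348 + 1728) = 1/(-62620) = -1/62620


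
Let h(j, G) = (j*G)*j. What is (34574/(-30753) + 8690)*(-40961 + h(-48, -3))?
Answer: -12792096265508/30753 ≈ -4.1596e+8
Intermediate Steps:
h(j, G) = G*j² (h(j, G) = (G*j)*j = G*j²)
(34574/(-30753) + 8690)*(-40961 + h(-48, -3)) = (34574/(-30753) + 8690)*(-40961 - 3*(-48)²) = (34574*(-1/30753) + 8690)*(-40961 - 3*2304) = (-34574/30753 + 8690)*(-40961 - 6912) = (267208996/30753)*(-47873) = -12792096265508/30753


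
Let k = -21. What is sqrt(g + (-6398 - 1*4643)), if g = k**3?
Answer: I*sqrt(20302) ≈ 142.49*I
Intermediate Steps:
g = -9261 (g = (-21)**3 = -9261)
sqrt(g + (-6398 - 1*4643)) = sqrt(-9261 + (-6398 - 1*4643)) = sqrt(-9261 + (-6398 - 4643)) = sqrt(-9261 - 11041) = sqrt(-20302) = I*sqrt(20302)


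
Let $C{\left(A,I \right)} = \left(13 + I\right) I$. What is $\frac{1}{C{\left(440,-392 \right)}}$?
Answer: $\frac{1}{148568} \approx 6.7309 \cdot 10^{-6}$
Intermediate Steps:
$C{\left(A,I \right)} = I \left(13 + I\right)$
$\frac{1}{C{\left(440,-392 \right)}} = \frac{1}{\left(-392\right) \left(13 - 392\right)} = \frac{1}{\left(-392\right) \left(-379\right)} = \frac{1}{148568}$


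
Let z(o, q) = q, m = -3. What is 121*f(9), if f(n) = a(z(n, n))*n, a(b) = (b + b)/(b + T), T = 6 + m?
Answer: 3267/2 ≈ 1633.5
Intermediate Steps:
T = 3 (T = 6 - 3 = 3)
a(b) = 2*b/(3 + b) (a(b) = (b + b)/(b + 3) = (2*b)/(3 + b) = 2*b/(3 + b))
f(n) = 2*n²/(3 + n) (f(n) = (2*n/(3 + n))*n = 2*n²/(3 + n))
121*f(9) = 121*(2*9²/(3 + 9)) = 121*(2*81/12) = 121*(2*81*(1/12)) = 121*(27/2) = 3267/2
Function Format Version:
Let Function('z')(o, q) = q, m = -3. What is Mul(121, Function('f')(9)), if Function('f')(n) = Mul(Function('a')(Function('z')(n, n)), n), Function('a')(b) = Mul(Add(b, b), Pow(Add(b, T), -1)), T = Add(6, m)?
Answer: Rational(3267, 2) ≈ 1633.5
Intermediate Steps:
T = 3 (T = Add(6, -3) = 3)
Function('a')(b) = Mul(2, b, Pow(Add(3, b), -1)) (Function('a')(b) = Mul(Add(b, b), Pow(Add(b, 3), -1)) = Mul(Mul(2, b), Pow(Add(3, b), -1)) = Mul(2, b, Pow(Add(3, b), -1)))
Function('f')(n) = Mul(2, Pow(n, 2), Pow(Add(3, n), -1)) (Function('f')(n) = Mul(Mul(2, n, Pow(Add(3, n), -1)), n) = Mul(2, Pow(n, 2), Pow(Add(3, n), -1)))
Mul(121, Function('f')(9)) = Mul(121, Mul(2, Pow(9, 2), Pow(Add(3, 9), -1))) = Mul(121, Mul(2, 81, Pow(12, -1))) = Mul(121, Mul(2, 81, Rational(1, 12))) = Mul(121, Rational(27, 2)) = Rational(3267, 2)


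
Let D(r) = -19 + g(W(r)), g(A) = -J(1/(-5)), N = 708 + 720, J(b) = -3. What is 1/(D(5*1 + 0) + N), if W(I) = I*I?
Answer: 1/1412 ≈ 0.00070821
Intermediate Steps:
N = 1428
W(I) = I²
g(A) = 3 (g(A) = -1*(-3) = 3)
D(r) = -16 (D(r) = -19 + 3 = -16)
1/(D(5*1 + 0) + N) = 1/(-16 + 1428) = 1/1412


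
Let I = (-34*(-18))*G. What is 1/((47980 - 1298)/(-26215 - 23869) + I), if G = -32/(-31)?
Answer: 776302/489698957 ≈ 0.0015853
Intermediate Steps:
G = 32/31 (G = -32*(-1/31) = 32/31 ≈ 1.0323)
I = 19584/31 (I = -34*(-18)*(32/31) = 612*(32/31) = 19584/31 ≈ 631.74)
1/((47980 - 1298)/(-26215 - 23869) + I) = 1/((47980 - 1298)/(-26215 - 23869) + 19584/31) = 1/(46682/(-50084) + 19584/31) = 1/(46682*(-1/50084) + 19584/31) = 1/(-23341/25042 + 19584/31) = 1/(489698957/776302) = 776302/489698957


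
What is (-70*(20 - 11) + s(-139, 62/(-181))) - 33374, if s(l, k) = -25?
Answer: -34029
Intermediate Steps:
(-70*(20 - 11) + s(-139, 62/(-181))) - 33374 = (-70*(20 - 11) - 25) - 33374 = (-70*9 - 25) - 33374 = (-630 - 25) - 33374 = -655 - 33374 = -34029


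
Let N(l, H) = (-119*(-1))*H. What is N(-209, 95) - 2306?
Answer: 8999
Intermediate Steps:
N(l, H) = 119*H
N(-209, 95) - 2306 = 119*95 - 2306 = 11305 - 2306 = 8999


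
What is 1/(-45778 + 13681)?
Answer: -1/32097 ≈ -3.1156e-5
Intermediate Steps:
1/(-45778 + 13681) = 1/(-32097) = -1/32097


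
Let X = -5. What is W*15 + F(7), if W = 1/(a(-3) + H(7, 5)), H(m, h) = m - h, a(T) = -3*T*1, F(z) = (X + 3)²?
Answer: 59/11 ≈ 5.3636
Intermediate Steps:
F(z) = 4 (F(z) = (-5 + 3)² = (-2)² = 4)
a(T) = -3*T
W = 1/11 (W = 1/(-3*(-3) + (7 - 1*5)) = 1/(9 + (7 - 5)) = 1/(9 + 2) = 1/11 ≈ 0.090909)
W*15 + F(7) = (1/11)*15 + 4 = 15/11 + 4 = 59/11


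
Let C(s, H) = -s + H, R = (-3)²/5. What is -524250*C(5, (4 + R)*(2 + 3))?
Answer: -12582000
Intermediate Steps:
R = 9/5 (R = 9*(⅕) = 9/5 ≈ 1.8000)
C(s, H) = H - s
-524250*C(5, (4 + R)*(2 + 3)) = -524250*((4 + 9/5)*(2 + 3) - 1*5) = -524250*((29/5)*5 - 5) = -524250*(29 - 5) = -524250*24 = -12582000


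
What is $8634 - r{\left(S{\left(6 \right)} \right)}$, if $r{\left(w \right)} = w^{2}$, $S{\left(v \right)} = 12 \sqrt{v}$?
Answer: $7770$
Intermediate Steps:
$8634 - r{\left(S{\left(6 \right)} \right)} = 8634 - \left(12 \sqrt{6}\right)^{2} = 8634 - 864 = 7770$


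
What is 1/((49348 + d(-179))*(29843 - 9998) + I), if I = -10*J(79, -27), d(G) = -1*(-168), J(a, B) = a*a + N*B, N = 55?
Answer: 1/982597460 ≈ 1.0177e-9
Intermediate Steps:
J(a, B) = a² + 55*B (J(a, B) = a*a + 55*B = a² + 55*B)
d(G) = 168
I = -47560 (I = -10*(79² + 55*(-27)) = -10*(6241 - 1485) = -10*4756 = -47560)
1/((49348 + d(-179))*(29843 - 9998) + I) = 1/((49348 + 168)*(29843 - 9998) - 47560) = 1/(49516*19845 - 47560) = 1/(982645020 - 47560) = 1/982597460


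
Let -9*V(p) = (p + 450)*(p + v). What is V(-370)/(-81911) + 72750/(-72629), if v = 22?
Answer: -18551072870/17847342057 ≈ -1.0394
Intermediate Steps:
V(p) = -(22 + p)*(450 + p)/9 (V(p) = -(p + 450)*(p + 22)/9 = -(450 + p)*(22 + p)/9 = -(22 + p)*(450 + p)/9)
V(-370)/(-81911) + 72750/(-72629) = (-1100 - 472/9*(-370) - ⅑*(-370)²)/(-81911) + 72750/(-72629) = (-1100 + 174640/9 - ⅑*136900)*(-1/81911) + 72750*(-1/72629) = (-1100 + 174640/9 - 136900/9)*(-1/81911) - 72750/72629 = (9280/3)*(-1/81911) - 72750/72629 = -9280/245733 - 72750/72629 = -18551072870/17847342057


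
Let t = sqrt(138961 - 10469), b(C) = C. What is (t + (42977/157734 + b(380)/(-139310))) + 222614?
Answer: 489170894212051/2197392354 + 2*sqrt(32123) ≈ 2.2297e+5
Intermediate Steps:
t = 2*sqrt(32123) (t = sqrt(128492) = 2*sqrt(32123) ≈ 358.46)
(t + (42977/157734 + b(380)/(-139310))) + 222614 = (2*sqrt(32123) + (42977/157734 + 380/(-139310))) + 222614 = (2*sqrt(32123) + (42977*(1/157734) + 380*(-1/139310))) + 222614 = (2*sqrt(32123) + (42977/157734 - 38/13931)) + 222614 = (2*sqrt(32123) + 592718695/2197392354) + 222614 = (592718695/2197392354 + 2*sqrt(32123)) + 222614 = 489170894212051/2197392354 + 2*sqrt(32123)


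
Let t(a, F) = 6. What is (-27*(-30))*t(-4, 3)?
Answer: 4860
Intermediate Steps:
(-27*(-30))*t(-4, 3) = -27*(-30)*6 = 810*6 = 4860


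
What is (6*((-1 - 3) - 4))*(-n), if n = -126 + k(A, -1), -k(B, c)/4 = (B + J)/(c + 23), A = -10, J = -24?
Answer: -63264/11 ≈ -5751.3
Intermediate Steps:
k(B, c) = -4*(-24 + B)/(23 + c) (k(B, c) = -4*(B - 24)/(c + 23) = -4*(-24 + B)/(23 + c))
n = -1318/11 (n = -126 + 4*(24 - 1*(-10))/(23 - 1) = -126 + 4*(24 + 10)/22 = -126 + 4*(1/22)*34 = -126 + 68/11 = -1318/11 ≈ -119.82)
(6*((-1 - 3) - 4))*(-n) = (6*((-1 - 3) - 4))*(-1*(-1318/11)) = (6*(-4 - 4))*(1318/11) = (6*(-8))*(1318/11) = -48*1318/11 = -63264/11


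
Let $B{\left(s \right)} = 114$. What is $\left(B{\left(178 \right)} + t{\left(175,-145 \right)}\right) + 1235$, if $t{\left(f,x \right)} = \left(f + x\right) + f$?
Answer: $1554$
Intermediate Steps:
$t{\left(f,x \right)} = x + 2 f$
$\left(B{\left(178 \right)} + t{\left(175,-145 \right)}\right) + 1235 = \left(114 + \left(-145 + 2 \cdot 175\right)\right) + 1235 = \left(114 + \left(-145 + 350\right)\right) + 1235 = \left(114 + 205\right) + 1235 = 319 + 1235 = 1554$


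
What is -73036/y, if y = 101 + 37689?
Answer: -36518/18895 ≈ -1.9327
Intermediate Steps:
y = 37790
-73036/y = -73036/37790 = -73036*1/37790 = -36518/18895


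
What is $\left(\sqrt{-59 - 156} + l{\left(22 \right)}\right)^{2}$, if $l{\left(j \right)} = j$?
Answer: $\left(22 + i \sqrt{215}\right)^{2} \approx 269.0 + 645.17 i$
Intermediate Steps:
$\left(\sqrt{-59 - 156} + l{\left(22 \right)}\right)^{2} = \left(\sqrt{-59 - 156} + 22\right)^{2} = \left(\sqrt{-215} + 22\right)^{2} = \left(i \sqrt{215} + 22\right)^{2} = \left(22 + i \sqrt{215}\right)^{2}$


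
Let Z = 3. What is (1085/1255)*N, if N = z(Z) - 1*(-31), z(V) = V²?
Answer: 8680/251 ≈ 34.582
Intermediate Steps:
N = 40 (N = 3² - 1*(-31) = 9 + 31 = 40)
(1085/1255)*N = (1085/1255)*40 = (1085*(1/1255))*40 = (217/251)*40 = 8680/251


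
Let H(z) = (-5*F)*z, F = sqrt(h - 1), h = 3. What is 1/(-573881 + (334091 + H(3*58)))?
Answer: -7993/1916591010 + 29*sqrt(2)/1916591010 ≈ -4.1490e-6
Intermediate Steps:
F = sqrt(2) (F = sqrt(3 - 1) = sqrt(2) ≈ 1.4142)
H(z) = -5*z*sqrt(2) (H(z) = (-5*sqrt(2))*z = -5*z*sqrt(2))
1/(-573881 + (334091 + H(3*58))) = 1/(-573881 + (334091 - 5*3*58*sqrt(2))) = 1/(-573881 + (334091 - 5*174*sqrt(2))) = 1/(-573881 + (334091 - 870*sqrt(2))) = 1/(-239790 - 870*sqrt(2))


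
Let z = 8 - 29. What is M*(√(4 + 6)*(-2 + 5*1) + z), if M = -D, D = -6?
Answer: -126 + 18*√10 ≈ -69.079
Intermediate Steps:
z = -21
M = 6 (M = -1*(-6) = 6)
M*(√(4 + 6)*(-2 + 5*1) + z) = 6*(√(4 + 6)*(-2 + 5*1) - 21) = 6*(√10*(-2 + 5) - 21) = 6*(√10*3 - 21) = 6*(3*√10 - 21) = 6*(-21 + 3*√10) = -126 + 18*√10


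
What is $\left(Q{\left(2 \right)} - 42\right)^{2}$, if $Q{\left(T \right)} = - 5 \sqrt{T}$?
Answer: $1814 + 420 \sqrt{2} \approx 2408.0$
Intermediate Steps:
$\left(Q{\left(2 \right)} - 42\right)^{2} = \left(- 5 \sqrt{2} - 42\right)^{2} = \left(-42 - 5 \sqrt{2}\right)^{2}$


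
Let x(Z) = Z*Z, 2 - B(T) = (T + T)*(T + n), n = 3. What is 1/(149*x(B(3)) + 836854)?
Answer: 1/1009098 ≈ 9.9098e-7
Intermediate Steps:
B(T) = 2 - 2*T*(3 + T) (B(T) = 2 - (T + T)*(T + 3) = 2 - 2*T*(3 + T))
x(Z) = Z²
1/(149*x(B(3)) + 836854) = 1/(149*(2 - 6*3 - 2*3²)² + 836854) = 1/(149*(2 - 18 - 2*9)² + 836854) = 1/(149*(2 - 18 - 18)² + 836854) = 1/(149*(-34)² + 836854) = 1/(149*1156 + 836854) = 1/(172244 + 836854) = 1/1009098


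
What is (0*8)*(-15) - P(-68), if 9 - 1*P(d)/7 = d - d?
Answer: -63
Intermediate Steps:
P(d) = 63 (P(d) = 63 - 7*(d - d) = 63 - 7*0 = 63 + 0 = 63)
(0*8)*(-15) - P(-68) = (0*8)*(-15) - 1*63 = 0*(-15) - 63 = 0 - 63 = -63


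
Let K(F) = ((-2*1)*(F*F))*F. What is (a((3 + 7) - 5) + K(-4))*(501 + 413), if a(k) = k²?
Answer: 139842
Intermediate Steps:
K(F) = -2*F³ (K(F) = (-2*F²)*F = -2*F³)
(a((3 + 7) - 5) + K(-4))*(501 + 413) = (((3 + 7) - 5)² - 2*(-4)³)*(501 + 413) = ((10 - 5)² - 2*(-64))*914 = (5² + 128)*914 = (25 + 128)*914 = 153*914 = 139842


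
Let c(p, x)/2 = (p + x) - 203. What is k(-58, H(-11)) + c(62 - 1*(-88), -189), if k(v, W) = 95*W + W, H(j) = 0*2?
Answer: -484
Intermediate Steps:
H(j) = 0
c(p, x) = -406 + 2*p + 2*x (c(p, x) = 2*((p + x) - 203) = 2*(-203 + p + x) = -406 + 2*p + 2*x)
k(v, W) = 96*W
k(-58, H(-11)) + c(62 - 1*(-88), -189) = 96*0 + (-406 + 2*(62 - 1*(-88)) + 2*(-189)) = 0 + (-406 + 2*(62 + 88) - 378) = 0 + (-406 + 2*150 - 378) = 0 + (-406 + 300 - 378) = 0 - 484 = -484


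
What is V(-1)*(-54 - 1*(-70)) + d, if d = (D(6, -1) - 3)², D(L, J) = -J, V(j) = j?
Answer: -12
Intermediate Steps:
d = 4 (d = (-1*(-1) - 3)² = (1 - 3)² = (-2)² = 4)
V(-1)*(-54 - 1*(-70)) + d = -(-54 - 1*(-70)) + 4 = -(-54 + 70) + 4 = -1*16 + 4 = -16 + 4 = -12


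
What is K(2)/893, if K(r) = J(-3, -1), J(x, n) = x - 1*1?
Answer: -4/893 ≈ -0.0044793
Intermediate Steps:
J(x, n) = -1 + x (J(x, n) = x - 1 = -1 + x)
K(r) = -4 (K(r) = -1 - 3 = -4)
K(2)/893 = -4/893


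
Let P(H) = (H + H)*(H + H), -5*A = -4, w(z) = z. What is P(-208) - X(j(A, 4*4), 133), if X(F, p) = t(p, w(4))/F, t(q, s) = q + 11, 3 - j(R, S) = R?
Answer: 1902896/11 ≈ 1.7299e+5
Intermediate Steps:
A = ⅘ (A = -⅕*(-4) = ⅘ ≈ 0.80000)
j(R, S) = 3 - R
t(q, s) = 11 + q
X(F, p) = (11 + p)/F
P(H) = 4*H² (P(H) = (2*H)*(2*H) = 4*H²)
P(-208) - X(j(A, 4*4), 133) = 4*(-208)² - (11 + 133)/(3 - 1*⅘) = 4*43264 - 144/(3 - ⅘) = 173056 - 144/11/5 = 173056 - 5*144/11 = 173056 - 1*720/11 = 173056 - 720/11 = 1902896/11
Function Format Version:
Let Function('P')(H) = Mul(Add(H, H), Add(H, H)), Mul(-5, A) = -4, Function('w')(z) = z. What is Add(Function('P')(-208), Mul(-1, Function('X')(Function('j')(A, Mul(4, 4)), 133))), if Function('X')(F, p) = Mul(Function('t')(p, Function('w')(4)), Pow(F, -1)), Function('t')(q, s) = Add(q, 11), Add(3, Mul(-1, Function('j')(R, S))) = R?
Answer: Rational(1902896, 11) ≈ 1.7299e+5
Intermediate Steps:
A = Rational(4, 5) (A = Mul(Rational(-1, 5), -4) = Rational(4, 5) ≈ 0.80000)
Function('j')(R, S) = Add(3, Mul(-1, R))
Function('t')(q, s) = Add(11, q)
Function('X')(F, p) = Mul(Pow(F, -1), Add(11, p)) (Function('X')(F, p) = Mul(Add(11, p), Pow(F, -1)) = Mul(Pow(F, -1), Add(11, p)))
Function('P')(H) = Mul(4, Pow(H, 2)) (Function('P')(H) = Mul(Mul(2, H), Mul(2, H)) = Mul(4, Pow(H, 2)))
Add(Function('P')(-208), Mul(-1, Function('X')(Function('j')(A, Mul(4, 4)), 133))) = Add(Mul(4, Pow(-208, 2)), Mul(-1, Mul(Pow(Add(3, Mul(-1, Rational(4, 5))), -1), Add(11, 133)))) = Add(Mul(4, 43264), Mul(-1, Mul(Pow(Add(3, Rational(-4, 5)), -1), 144))) = Add(173056, Mul(-1, Mul(Pow(Rational(11, 5), -1), 144))) = Add(173056, Mul(-1, Mul(Rational(5, 11), 144))) = Add(173056, Mul(-1, Rational(720, 11))) = Add(173056, Rational(-720, 11)) = Rational(1902896, 11)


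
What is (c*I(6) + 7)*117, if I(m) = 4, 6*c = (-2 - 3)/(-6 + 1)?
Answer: 897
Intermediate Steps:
c = ⅙ (c = ((-2 - 3)/(-6 + 1))/6 = (-5/(-5))/6 = (-5*(-⅕))/6 = (⅙)*1 = ⅙ ≈ 0.16667)
(c*I(6) + 7)*117 = ((⅙)*4 + 7)*117 = (⅔ + 7)*117 = (23/3)*117 = 897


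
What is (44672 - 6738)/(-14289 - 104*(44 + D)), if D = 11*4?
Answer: -37934/23441 ≈ -1.6183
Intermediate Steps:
D = 44
(44672 - 6738)/(-14289 - 104*(44 + D)) = (44672 - 6738)/(-14289 - 104*(44 + 44)) = 37934/(-14289 - 104*88) = 37934/(-14289 - 9152) = 37934/(-23441) = 37934*(-1/23441) = -37934/23441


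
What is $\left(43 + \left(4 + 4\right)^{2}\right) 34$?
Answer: $3638$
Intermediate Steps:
$\left(43 + \left(4 + 4\right)^{2}\right) 34 = \left(43 + 8^{2}\right) 34 = \left(43 + 64\right) 34 = 107 \cdot 34 = 3638$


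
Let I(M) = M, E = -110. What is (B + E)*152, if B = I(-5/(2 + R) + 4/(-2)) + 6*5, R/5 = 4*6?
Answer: -760684/61 ≈ -12470.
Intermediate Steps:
R = 120 (R = 5*(4*6) = 5*24 = 120)
B = 3411/122 (B = (-5/(2 + 120) + 4/(-2)) + 6*5 = (-5/122 + 4*(-½)) + 30 = (-5*1/122 - 2) + 30 = (-5/122 - 2) + 30 = -249/122 + 30 = 3411/122 ≈ 27.959)
(B + E)*152 = (3411/122 - 110)*152 = -10009/122*152 = -760684/61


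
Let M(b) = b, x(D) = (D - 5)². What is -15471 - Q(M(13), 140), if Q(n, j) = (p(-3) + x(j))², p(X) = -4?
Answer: -332020312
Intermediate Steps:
x(D) = (-5 + D)²
Q(n, j) = (-4 + (-5 + j)²)²
-15471 - Q(M(13), 140) = -15471 - (-4 + (-5 + 140)²)² = -15471 - (-4 + 135²)² = -15471 - (-4 + 18225)² = -15471 - 1*18221² = -15471 - 1*332004841 = -15471 - 332004841 = -332020312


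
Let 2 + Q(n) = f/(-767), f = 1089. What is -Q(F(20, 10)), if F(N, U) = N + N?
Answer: 2623/767 ≈ 3.4198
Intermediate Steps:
F(N, U) = 2*N
Q(n) = -2623/767 (Q(n) = -2 + 1089/(-767) = -2 + 1089*(-1/767) = -2 - 1089/767 = -2623/767)
-Q(F(20, 10)) = -1*(-2623/767) = 2623/767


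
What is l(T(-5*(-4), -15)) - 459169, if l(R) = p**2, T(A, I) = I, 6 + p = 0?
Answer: -459133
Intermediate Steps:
p = -6 (p = -6 + 0 = -6)
l(R) = 36 (l(R) = (-6)**2 = 36)
l(T(-5*(-4), -15)) - 459169 = 36 - 459169 = -459133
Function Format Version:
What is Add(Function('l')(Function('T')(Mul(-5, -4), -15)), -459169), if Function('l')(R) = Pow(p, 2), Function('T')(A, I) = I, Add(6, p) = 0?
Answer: -459133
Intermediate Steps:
p = -6 (p = Add(-6, 0) = -6)
Function('l')(R) = 36 (Function('l')(R) = Pow(-6, 2) = 36)
Add(Function('l')(Function('T')(Mul(-5, -4), -15)), -459169) = Add(36, -459169) = -459133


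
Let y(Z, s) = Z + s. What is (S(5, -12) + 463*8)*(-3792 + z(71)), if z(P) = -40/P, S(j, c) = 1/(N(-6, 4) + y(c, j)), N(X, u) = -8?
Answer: -14960483048/1065 ≈ -1.4047e+7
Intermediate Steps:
S(j, c) = 1/(-8 + c + j) (S(j, c) = 1/(-8 + (c + j)) = 1/(-8 + c + j))
(S(5, -12) + 463*8)*(-3792 + z(71)) = (1/(-8 - 12 + 5) + 463*8)*(-3792 - 40/71) = (1/(-15) + 3704)*(-3792 - 40*1/71) = (-1/15 + 3704)*(-3792 - 40/71) = (55559/15)*(-269272/71) = -14960483048/1065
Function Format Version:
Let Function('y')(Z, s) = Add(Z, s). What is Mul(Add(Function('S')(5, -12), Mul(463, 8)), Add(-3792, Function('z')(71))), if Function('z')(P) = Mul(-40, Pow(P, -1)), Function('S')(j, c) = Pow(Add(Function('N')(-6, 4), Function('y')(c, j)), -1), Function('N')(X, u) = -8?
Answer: Rational(-14960483048, 1065) ≈ -1.4047e+7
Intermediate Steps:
Function('S')(j, c) = Pow(Add(-8, c, j), -1) (Function('S')(j, c) = Pow(Add(-8, Add(c, j)), -1) = Pow(Add(-8, c, j), -1))
Mul(Add(Function('S')(5, -12), Mul(463, 8)), Add(-3792, Function('z')(71))) = Mul(Add(Pow(Add(-8, -12, 5), -1), Mul(463, 8)), Add(-3792, Mul(-40, Pow(71, -1)))) = Mul(Add(Pow(-15, -1), 3704), Add(-3792, Mul(-40, Rational(1, 71)))) = Mul(Add(Rational(-1, 15), 3704), Add(-3792, Rational(-40, 71))) = Mul(Rational(55559, 15), Rational(-269272, 71)) = Rational(-14960483048, 1065)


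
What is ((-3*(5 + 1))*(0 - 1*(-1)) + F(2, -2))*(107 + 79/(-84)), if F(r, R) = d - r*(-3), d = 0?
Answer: -8909/7 ≈ -1272.7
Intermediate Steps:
F(r, R) = 3*r (F(r, R) = 0 - r*(-3) = 0 - (-3)*r = 0 + 3*r = 3*r)
((-3*(5 + 1))*(0 - 1*(-1)) + F(2, -2))*(107 + 79/(-84)) = ((-3*(5 + 1))*(0 - 1*(-1)) + 3*2)*(107 + 79/(-84)) = ((-3*6)*(0 + 1) + 6)*(107 + 79*(-1/84)) = (-18*1 + 6)*(107 - 79/84) = (-18 + 6)*(8909/84) = -12*8909/84 = -8909/7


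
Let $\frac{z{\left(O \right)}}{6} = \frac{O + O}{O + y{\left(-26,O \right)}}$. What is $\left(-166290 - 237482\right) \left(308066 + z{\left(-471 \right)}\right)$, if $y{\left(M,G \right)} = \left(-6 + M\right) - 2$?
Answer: $- \frac{62818436720104}{505} \approx -1.2439 \cdot 10^{11}$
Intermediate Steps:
$y{\left(M,G \right)} = -8 + M$
$z{\left(O \right)} = \frac{12 O}{-34 + O}$ ($z{\left(O \right)} = 6 \frac{O + O}{O - 34} = 6 \frac{2 O}{O - 34} = 6 \frac{2 O}{-34 + O} = \frac{12 O}{-34 + O}$)
$\left(-166290 - 237482\right) \left(308066 + z{\left(-471 \right)}\right) = \left(-166290 - 237482\right) \left(308066 + 12 \left(-471\right) \frac{1}{-34 - 471}\right) = - 403772 \left(308066 + 12 \left(-471\right) \frac{1}{-505}\right) = - 403772 \left(308066 + 12 \left(-471\right) \left(- \frac{1}{505}\right)\right) = - 403772 \left(308066 + \frac{5652}{505}\right) = \left(-403772\right) \frac{155578982}{505} = - \frac{62818436720104}{505}$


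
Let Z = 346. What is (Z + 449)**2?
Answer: 632025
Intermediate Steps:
(Z + 449)**2 = (346 + 449)**2 = 795**2 = 632025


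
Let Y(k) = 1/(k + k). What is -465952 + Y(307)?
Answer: -286094527/614 ≈ -4.6595e+5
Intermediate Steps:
Y(k) = 1/(2*k)
-465952 + Y(307) = -465952 + (½)/307 = -465952 + (½)*(1/307) = -465952 + 1/614 = -286094527/614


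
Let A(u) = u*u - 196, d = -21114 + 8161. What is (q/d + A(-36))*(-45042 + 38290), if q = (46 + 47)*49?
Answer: -96173752736/12953 ≈ -7.4248e+6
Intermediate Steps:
q = 4557 (q = 93*49 = 4557)
d = -12953
A(u) = -196 + u**2 (A(u) = u**2 - 196 = -196 + u**2)
(q/d + A(-36))*(-45042 + 38290) = (4557/(-12953) + (-196 + (-36)**2))*(-45042 + 38290) = (4557*(-1/12953) + (-196 + 1296))*(-6752) = (-4557/12953 + 1100)*(-6752) = (14243743/12953)*(-6752) = -96173752736/12953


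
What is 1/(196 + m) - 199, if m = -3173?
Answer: -592424/2977 ≈ -199.00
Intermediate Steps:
1/(196 + m) - 199 = 1/(196 - 3173) - 199 = 1/(-2977) - 199 = -1/2977 - 199 = -592424/2977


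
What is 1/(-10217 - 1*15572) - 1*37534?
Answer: -967964327/25789 ≈ -37534.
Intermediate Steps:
1/(-10217 - 1*15572) - 1*37534 = 1/(-10217 - 15572) - 37534 = 1/(-25789) - 37534 = -1/25789 - 37534 = -967964327/25789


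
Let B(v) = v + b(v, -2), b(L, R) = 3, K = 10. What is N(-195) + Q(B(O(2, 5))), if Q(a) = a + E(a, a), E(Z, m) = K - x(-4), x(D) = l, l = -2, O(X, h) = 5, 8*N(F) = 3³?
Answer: 187/8 ≈ 23.375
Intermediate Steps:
N(F) = 27/8 (N(F) = (⅛)*3³ = (⅛)*27 = 27/8)
x(D) = -2
B(v) = 3 + v (B(v) = v + 3 = 3 + v)
E(Z, m) = 12 (E(Z, m) = 10 - 1*(-2) = 10 + 2 = 12)
Q(a) = 12 + a (Q(a) = a + 12 = 12 + a)
N(-195) + Q(B(O(2, 5))) = 27/8 + (12 + (3 + 5)) = 27/8 + (12 + 8) = 27/8 + 20 = 187/8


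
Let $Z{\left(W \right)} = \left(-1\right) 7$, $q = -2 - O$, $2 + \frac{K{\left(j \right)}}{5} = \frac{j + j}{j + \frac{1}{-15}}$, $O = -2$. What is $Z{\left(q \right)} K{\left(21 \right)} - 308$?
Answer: $- \frac{48391}{157} \approx -308.22$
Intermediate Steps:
$K{\left(j \right)} = -10 + \frac{10 j}{- \frac{1}{15} + j}$ ($K{\left(j \right)} = -10 + 5 \frac{j + j}{j + \frac{1}{-15}} = -10 + 5 \frac{2 j}{j - \frac{1}{15}} = -10 + 5 \frac{2 j}{- \frac{1}{15} + j} = -10 + \frac{10 j}{- \frac{1}{15} + j}$)
$q = 0$ ($q = -2 - -2 = -2 + 2 = 0$)
$Z{\left(W \right)} = -7$
$Z{\left(q \right)} K{\left(21 \right)} - 308 = - 7 \frac{10}{-1 + 15 \cdot 21} - 308 = - 7 \frac{10}{-1 + 315} - 308 = - 7 \cdot \frac{10}{314} - 308 = - 7 \cdot 10 \cdot \frac{1}{314} - 308 = \left(-7\right) \frac{5}{157} - 308 = - \frac{35}{157} - 308 = - \frac{48391}{157}$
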